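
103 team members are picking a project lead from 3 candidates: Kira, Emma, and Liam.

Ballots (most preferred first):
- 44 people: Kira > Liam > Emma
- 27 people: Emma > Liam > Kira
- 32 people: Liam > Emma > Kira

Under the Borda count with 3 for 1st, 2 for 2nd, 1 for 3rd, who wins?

Kira: 44×3 + 27×1 + 32×1 = 191
Emma: 44×1 + 27×3 + 32×2 = 189
Liam: 44×2 + 27×2 + 32×3 = 238

Liam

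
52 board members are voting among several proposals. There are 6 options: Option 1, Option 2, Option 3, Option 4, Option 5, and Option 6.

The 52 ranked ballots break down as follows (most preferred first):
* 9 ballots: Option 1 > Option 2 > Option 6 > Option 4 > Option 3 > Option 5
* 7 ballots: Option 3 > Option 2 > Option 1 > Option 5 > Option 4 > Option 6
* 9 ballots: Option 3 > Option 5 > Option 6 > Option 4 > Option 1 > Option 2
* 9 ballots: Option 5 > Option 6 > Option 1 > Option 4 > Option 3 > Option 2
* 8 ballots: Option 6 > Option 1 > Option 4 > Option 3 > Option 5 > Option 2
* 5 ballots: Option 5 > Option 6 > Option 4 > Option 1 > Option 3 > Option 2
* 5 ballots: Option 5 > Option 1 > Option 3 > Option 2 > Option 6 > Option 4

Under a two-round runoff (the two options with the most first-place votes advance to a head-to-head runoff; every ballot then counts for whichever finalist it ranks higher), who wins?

Option 3

Round 1 first-place votes: Option 1 9, Option 2 0, Option 3 16, Option 4 0, Option 5 19, Option 6 8. Option 5 and Option 3 advance.
Runoff: Option 5 is ranked above Option 3 on 19 ballots, Option 3 above Option 5 on 33.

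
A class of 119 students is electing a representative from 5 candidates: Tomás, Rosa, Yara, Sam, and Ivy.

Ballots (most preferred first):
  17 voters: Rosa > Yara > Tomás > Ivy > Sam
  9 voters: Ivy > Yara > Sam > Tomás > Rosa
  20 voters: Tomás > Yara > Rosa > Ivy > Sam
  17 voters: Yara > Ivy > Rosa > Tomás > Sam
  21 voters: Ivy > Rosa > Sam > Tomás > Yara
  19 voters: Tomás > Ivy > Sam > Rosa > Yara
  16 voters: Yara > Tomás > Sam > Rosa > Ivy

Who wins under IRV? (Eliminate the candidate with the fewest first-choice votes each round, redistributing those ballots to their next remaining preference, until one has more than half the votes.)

Tomás

Round 1: Tomás 39, Rosa 17, Yara 33, Sam 0, Ivy 30. Sam eliminated.
Round 2: Tomás 39, Rosa 17, Yara 33, Ivy 30. Rosa eliminated.
Round 3: Tomás 39, Yara 50, Ivy 30. Ivy eliminated.
Round 4: Tomás 60, Yara 59. Tomás has a majority (≥60).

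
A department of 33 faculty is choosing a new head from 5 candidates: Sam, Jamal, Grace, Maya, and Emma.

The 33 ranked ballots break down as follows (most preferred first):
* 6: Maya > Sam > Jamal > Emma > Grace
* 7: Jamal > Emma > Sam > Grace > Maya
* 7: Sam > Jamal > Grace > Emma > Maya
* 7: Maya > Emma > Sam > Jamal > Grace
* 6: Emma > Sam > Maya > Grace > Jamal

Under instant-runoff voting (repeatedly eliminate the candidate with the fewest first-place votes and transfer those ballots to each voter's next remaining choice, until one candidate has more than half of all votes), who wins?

Sam

Round 1: Sam 7, Jamal 7, Grace 0, Maya 13, Emma 6. Grace eliminated.
Round 2: Sam 7, Jamal 7, Maya 13, Emma 6. Emma eliminated.
Round 3: Sam 13, Jamal 7, Maya 13. Jamal eliminated.
Round 4: Sam 20, Maya 13. Sam has a majority (≥17).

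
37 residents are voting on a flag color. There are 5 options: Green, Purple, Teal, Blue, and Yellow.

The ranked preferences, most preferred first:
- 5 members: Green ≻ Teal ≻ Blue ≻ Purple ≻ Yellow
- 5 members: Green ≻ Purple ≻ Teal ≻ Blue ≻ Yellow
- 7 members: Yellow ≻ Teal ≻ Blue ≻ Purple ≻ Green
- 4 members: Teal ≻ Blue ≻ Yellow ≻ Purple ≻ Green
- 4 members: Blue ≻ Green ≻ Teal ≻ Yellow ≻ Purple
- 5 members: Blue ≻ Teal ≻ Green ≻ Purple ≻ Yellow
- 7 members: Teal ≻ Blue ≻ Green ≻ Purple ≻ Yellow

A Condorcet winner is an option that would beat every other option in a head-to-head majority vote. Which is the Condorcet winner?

Teal vs Green: 23–14
Teal vs Purple: 32–5
Teal vs Blue: 28–9
Teal vs Yellow: 30–7
Teal beats every other option.

Teal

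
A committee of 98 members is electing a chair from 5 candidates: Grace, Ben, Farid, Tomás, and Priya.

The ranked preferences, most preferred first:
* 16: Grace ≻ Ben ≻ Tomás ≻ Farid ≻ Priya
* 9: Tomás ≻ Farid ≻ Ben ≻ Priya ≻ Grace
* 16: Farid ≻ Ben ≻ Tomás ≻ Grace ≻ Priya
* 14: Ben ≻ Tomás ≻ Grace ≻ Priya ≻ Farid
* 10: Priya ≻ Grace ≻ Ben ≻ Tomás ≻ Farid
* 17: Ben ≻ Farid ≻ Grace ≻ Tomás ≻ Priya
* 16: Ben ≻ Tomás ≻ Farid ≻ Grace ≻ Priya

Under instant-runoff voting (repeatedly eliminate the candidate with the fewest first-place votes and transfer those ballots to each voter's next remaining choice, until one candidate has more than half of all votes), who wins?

Round 1: Grace 16, Ben 47, Farid 16, Tomás 9, Priya 10. Tomás eliminated.
Round 2: Grace 16, Ben 47, Farid 25, Priya 10. Priya eliminated.
Round 3: Grace 26, Ben 47, Farid 25. Farid eliminated.
Round 4: Grace 26, Ben 72. Ben has a majority (≥50).

Ben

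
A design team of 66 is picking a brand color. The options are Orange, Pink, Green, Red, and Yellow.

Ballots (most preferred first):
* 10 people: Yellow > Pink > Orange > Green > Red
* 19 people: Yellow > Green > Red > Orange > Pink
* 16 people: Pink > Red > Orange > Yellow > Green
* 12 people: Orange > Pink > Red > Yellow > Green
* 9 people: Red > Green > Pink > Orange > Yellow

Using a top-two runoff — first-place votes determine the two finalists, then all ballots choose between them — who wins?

Round 1 first-place votes: Orange 12, Pink 16, Green 0, Red 9, Yellow 29. Yellow and Pink advance.
Runoff: Yellow is ranked above Pink on 29 ballots, Pink above Yellow on 37.

Pink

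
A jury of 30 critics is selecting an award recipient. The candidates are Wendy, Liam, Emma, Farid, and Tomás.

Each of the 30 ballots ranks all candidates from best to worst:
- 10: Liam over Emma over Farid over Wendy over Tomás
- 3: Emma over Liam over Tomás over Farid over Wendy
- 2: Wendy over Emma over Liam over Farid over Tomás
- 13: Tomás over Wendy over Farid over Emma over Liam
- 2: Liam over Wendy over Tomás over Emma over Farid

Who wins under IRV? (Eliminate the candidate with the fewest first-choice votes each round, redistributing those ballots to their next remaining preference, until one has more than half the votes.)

Round 1: Wendy 2, Liam 12, Emma 3, Farid 0, Tomás 13. Farid eliminated.
Round 2: Wendy 2, Liam 12, Emma 3, Tomás 13. Wendy eliminated.
Round 3: Liam 12, Emma 5, Tomás 13. Emma eliminated.
Round 4: Liam 17, Tomás 13. Liam has a majority (≥16).

Liam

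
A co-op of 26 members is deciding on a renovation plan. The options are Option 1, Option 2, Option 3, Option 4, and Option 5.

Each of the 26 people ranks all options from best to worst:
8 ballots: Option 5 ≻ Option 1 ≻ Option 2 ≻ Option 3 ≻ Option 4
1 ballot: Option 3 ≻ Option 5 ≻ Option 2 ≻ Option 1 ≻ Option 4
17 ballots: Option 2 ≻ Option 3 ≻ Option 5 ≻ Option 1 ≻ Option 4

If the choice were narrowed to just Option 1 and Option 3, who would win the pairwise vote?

Option 1 is ranked above Option 3 on 8 ballots; Option 3 above Option 1 on 18.

Option 3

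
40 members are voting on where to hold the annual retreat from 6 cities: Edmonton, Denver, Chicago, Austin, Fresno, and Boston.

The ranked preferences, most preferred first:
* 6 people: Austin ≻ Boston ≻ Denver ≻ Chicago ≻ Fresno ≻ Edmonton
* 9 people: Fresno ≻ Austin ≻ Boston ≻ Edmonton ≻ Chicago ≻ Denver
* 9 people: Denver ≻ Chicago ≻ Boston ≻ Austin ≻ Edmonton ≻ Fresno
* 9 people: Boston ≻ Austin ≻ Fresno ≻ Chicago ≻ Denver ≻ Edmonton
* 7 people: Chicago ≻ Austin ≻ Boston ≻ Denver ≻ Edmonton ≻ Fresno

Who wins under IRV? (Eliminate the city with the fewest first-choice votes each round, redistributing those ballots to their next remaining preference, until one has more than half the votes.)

Boston

Round 1: Edmonton 0, Denver 9, Chicago 7, Austin 6, Fresno 9, Boston 9. Edmonton eliminated.
Round 2: Denver 9, Chicago 7, Austin 6, Fresno 9, Boston 9. Austin eliminated.
Round 3: Denver 9, Chicago 7, Fresno 9, Boston 15. Chicago eliminated.
Round 4: Denver 9, Fresno 9, Boston 22. Boston has a majority (≥21).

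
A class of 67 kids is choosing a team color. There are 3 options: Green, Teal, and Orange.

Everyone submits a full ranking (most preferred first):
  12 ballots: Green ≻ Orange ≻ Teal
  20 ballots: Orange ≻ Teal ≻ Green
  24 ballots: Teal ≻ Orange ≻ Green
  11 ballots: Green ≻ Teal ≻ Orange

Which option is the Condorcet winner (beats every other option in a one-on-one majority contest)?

Teal vs Green: 44–23
Teal vs Orange: 35–32
Teal beats every other option.

Teal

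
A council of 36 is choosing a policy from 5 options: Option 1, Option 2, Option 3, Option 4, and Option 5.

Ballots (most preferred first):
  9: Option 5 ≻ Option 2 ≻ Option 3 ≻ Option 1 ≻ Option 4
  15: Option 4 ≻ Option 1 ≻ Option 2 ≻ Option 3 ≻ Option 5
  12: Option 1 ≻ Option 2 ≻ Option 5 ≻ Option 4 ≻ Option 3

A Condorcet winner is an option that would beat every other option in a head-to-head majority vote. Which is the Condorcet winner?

Option 1 vs Option 2: 27–9
Option 1 vs Option 3: 27–9
Option 1 vs Option 4: 21–15
Option 1 vs Option 5: 27–9
Option 1 beats every other option.

Option 1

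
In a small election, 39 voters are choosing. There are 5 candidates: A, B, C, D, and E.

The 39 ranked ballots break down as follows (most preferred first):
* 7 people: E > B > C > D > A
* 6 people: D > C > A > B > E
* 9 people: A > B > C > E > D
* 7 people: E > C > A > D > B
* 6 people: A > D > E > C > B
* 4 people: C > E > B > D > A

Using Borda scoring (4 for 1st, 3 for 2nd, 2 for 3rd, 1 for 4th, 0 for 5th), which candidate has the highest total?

A: 7×0 + 6×2 + 9×4 + 7×2 + 6×4 + 4×0 = 86
B: 7×3 + 6×1 + 9×3 + 7×0 + 6×0 + 4×2 = 62
C: 7×2 + 6×3 + 9×2 + 7×3 + 6×1 + 4×4 = 93
D: 7×1 + 6×4 + 9×0 + 7×1 + 6×3 + 4×1 = 60
E: 7×4 + 6×0 + 9×1 + 7×4 + 6×2 + 4×3 = 89

C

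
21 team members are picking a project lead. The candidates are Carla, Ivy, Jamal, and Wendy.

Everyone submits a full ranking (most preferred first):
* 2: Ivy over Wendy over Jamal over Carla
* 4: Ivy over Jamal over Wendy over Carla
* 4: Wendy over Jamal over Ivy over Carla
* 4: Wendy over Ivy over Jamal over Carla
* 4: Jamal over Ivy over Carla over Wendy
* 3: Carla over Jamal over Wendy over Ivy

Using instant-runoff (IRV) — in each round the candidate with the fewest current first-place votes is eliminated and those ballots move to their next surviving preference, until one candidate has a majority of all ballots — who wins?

Round 1: Carla 3, Ivy 6, Jamal 4, Wendy 8. Carla eliminated.
Round 2: Ivy 6, Jamal 7, Wendy 8. Ivy eliminated.
Round 3: Jamal 11, Wendy 10. Jamal has a majority (≥11).

Jamal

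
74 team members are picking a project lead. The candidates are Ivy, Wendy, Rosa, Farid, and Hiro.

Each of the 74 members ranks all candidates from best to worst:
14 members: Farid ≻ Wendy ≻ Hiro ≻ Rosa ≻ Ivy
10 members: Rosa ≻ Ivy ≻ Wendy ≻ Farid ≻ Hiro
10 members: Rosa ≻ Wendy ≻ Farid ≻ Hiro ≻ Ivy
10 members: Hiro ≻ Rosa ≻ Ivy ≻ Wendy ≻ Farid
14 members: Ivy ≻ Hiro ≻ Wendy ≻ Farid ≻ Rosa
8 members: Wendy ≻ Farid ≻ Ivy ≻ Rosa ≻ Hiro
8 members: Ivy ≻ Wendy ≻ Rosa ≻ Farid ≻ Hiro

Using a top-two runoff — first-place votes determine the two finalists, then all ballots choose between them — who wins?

Round 1 first-place votes: Ivy 22, Wendy 8, Rosa 20, Farid 14, Hiro 10. Ivy and Rosa advance.
Runoff: Ivy is ranked above Rosa on 30 ballots, Rosa above Ivy on 44.

Rosa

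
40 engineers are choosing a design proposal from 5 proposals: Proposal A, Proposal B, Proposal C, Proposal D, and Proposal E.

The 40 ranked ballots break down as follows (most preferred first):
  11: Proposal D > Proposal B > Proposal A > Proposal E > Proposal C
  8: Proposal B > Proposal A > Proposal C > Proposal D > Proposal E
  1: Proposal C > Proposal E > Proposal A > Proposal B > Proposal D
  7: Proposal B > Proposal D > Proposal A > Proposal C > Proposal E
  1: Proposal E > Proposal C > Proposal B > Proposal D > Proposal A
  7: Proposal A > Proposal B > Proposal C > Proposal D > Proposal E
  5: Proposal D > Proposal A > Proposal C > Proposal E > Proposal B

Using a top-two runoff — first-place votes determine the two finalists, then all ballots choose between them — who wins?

Round 1 first-place votes: Proposal A 7, Proposal B 15, Proposal C 1, Proposal D 16, Proposal E 1. Proposal D and Proposal B advance.
Runoff: Proposal D is ranked above Proposal B on 16 ballots, Proposal B above Proposal D on 24.

Proposal B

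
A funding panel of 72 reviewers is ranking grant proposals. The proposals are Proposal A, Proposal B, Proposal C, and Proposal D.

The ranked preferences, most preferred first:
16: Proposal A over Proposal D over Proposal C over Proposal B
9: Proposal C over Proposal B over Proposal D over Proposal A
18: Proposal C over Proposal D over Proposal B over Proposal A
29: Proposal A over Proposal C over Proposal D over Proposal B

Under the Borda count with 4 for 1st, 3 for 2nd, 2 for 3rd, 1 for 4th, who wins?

Proposal A: 16×4 + 9×1 + 18×1 + 29×4 = 207
Proposal B: 16×1 + 9×3 + 18×2 + 29×1 = 108
Proposal C: 16×2 + 9×4 + 18×4 + 29×3 = 227
Proposal D: 16×3 + 9×2 + 18×3 + 29×2 = 178

Proposal C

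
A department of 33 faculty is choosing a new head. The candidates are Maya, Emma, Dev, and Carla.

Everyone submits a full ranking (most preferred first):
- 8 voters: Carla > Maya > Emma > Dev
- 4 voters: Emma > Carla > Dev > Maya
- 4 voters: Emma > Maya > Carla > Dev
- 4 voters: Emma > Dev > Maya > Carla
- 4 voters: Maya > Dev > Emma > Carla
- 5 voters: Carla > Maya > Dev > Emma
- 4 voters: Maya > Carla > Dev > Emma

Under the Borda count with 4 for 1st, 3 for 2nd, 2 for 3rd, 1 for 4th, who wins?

Maya: 8×3 + 4×1 + 4×3 + 4×2 + 4×4 + 5×3 + 4×4 = 95
Emma: 8×2 + 4×4 + 4×4 + 4×4 + 4×2 + 5×1 + 4×1 = 81
Dev: 8×1 + 4×2 + 4×1 + 4×3 + 4×3 + 5×2 + 4×2 = 62
Carla: 8×4 + 4×3 + 4×2 + 4×1 + 4×1 + 5×4 + 4×3 = 92

Maya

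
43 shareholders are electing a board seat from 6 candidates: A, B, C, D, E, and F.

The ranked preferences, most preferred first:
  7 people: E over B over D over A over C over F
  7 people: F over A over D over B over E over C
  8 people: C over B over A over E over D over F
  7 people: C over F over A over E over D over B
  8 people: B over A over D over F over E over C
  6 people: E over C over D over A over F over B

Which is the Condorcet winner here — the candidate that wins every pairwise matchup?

B vs A: 23–20
B vs C: 22–21
B vs D: 23–20
B vs E: 23–20
B vs F: 23–20
B beats every other candidate.

B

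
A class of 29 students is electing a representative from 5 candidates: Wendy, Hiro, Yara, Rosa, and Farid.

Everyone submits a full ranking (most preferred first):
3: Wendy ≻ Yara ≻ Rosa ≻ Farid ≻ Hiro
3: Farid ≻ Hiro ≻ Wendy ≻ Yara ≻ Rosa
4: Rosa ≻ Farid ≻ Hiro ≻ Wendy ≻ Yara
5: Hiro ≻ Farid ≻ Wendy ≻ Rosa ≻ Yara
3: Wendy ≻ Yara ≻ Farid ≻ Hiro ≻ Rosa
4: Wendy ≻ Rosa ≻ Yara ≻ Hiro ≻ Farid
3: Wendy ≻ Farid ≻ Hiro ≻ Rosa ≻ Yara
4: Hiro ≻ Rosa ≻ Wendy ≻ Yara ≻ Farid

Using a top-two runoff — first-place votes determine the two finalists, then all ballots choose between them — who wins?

Round 1 first-place votes: Wendy 13, Hiro 9, Yara 0, Rosa 4, Farid 3. Wendy and Hiro advance.
Runoff: Wendy is ranked above Hiro on 13 ballots, Hiro above Wendy on 16.

Hiro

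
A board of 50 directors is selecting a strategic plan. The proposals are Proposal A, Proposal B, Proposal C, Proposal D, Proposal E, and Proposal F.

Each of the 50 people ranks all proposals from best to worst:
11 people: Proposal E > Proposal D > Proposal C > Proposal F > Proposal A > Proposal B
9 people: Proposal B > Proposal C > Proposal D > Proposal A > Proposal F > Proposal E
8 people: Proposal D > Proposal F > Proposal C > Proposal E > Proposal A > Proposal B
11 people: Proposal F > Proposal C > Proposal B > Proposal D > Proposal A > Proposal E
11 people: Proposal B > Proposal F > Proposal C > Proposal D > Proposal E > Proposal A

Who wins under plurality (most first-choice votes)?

Proposal B

First-place votes: Proposal A 0, Proposal B 20, Proposal C 0, Proposal D 8, Proposal E 11, Proposal F 11.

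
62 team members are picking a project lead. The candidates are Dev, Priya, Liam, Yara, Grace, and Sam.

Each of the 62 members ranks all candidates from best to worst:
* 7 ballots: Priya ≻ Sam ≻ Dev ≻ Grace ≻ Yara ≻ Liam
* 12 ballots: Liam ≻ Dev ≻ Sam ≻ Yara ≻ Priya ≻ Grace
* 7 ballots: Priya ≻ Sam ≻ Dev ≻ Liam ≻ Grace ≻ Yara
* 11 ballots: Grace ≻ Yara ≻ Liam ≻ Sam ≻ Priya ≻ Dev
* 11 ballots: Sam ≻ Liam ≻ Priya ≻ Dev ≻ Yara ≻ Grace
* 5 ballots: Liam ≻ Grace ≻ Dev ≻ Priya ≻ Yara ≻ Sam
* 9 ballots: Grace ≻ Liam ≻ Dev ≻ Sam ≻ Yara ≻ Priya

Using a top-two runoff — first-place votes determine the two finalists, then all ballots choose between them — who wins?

Liam

Round 1 first-place votes: Dev 0, Priya 14, Liam 17, Yara 0, Grace 20, Sam 11. Grace and Liam advance.
Runoff: Grace is ranked above Liam on 27 ballots, Liam above Grace on 35.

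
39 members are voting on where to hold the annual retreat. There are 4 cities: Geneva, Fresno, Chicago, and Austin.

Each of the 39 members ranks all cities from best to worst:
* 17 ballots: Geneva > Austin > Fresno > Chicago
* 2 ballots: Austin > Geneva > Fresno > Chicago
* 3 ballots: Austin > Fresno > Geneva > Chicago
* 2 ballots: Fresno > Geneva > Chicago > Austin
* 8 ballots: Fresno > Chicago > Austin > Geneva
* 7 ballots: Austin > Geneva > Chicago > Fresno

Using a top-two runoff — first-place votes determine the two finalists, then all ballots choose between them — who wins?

Austin

Round 1 first-place votes: Geneva 17, Fresno 10, Chicago 0, Austin 12. Geneva and Austin advance.
Runoff: Geneva is ranked above Austin on 19 ballots, Austin above Geneva on 20.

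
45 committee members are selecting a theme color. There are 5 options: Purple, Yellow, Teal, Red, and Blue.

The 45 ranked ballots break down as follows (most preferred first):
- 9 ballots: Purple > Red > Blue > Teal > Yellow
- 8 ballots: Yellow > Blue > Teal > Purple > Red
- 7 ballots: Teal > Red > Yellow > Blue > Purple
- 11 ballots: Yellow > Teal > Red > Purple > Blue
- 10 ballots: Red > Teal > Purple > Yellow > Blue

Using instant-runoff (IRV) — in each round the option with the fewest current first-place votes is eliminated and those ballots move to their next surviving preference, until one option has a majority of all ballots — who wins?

Red

Round 1: Purple 9, Yellow 19, Teal 7, Red 10, Blue 0. Blue eliminated.
Round 2: Purple 9, Yellow 19, Teal 7, Red 10. Teal eliminated.
Round 3: Purple 9, Yellow 19, Red 17. Purple eliminated.
Round 4: Yellow 19, Red 26. Red has a majority (≥23).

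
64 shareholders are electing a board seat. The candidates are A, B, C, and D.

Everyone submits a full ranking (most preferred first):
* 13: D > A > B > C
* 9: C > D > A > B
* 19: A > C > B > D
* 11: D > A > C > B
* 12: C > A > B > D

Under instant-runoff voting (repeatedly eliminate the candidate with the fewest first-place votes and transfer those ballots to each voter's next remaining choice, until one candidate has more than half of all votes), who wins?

C

Round 1: A 19, B 0, C 21, D 24. B eliminated.
Round 2: A 19, C 21, D 24. A eliminated.
Round 3: C 40, D 24. C has a majority (≥33).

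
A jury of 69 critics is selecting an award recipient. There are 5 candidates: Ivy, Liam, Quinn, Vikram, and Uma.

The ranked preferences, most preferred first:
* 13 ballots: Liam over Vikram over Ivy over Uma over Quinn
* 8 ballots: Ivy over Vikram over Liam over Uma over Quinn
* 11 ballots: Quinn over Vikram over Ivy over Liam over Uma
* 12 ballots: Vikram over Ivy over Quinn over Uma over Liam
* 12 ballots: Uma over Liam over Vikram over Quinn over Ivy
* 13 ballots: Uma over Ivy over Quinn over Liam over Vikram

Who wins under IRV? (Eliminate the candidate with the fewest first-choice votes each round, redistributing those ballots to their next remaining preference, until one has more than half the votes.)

Vikram

Round 1: Ivy 8, Liam 13, Quinn 11, Vikram 12, Uma 25. Ivy eliminated.
Round 2: Liam 13, Quinn 11, Vikram 20, Uma 25. Quinn eliminated.
Round 3: Liam 13, Vikram 31, Uma 25. Liam eliminated.
Round 4: Vikram 44, Uma 25. Vikram has a majority (≥35).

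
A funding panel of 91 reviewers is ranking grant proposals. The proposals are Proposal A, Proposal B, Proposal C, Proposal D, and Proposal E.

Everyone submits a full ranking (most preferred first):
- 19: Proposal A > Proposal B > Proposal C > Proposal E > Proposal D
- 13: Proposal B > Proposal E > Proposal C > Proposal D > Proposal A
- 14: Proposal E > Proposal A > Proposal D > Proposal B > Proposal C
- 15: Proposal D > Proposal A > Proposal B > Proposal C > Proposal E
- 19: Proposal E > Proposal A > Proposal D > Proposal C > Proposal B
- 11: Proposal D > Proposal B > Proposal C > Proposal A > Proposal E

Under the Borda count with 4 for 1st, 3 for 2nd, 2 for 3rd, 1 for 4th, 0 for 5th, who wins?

Proposal A: 19×4 + 13×0 + 14×3 + 15×3 + 19×3 + 11×1 = 231
Proposal B: 19×3 + 13×4 + 14×1 + 15×2 + 19×0 + 11×3 = 186
Proposal C: 19×2 + 13×2 + 14×0 + 15×1 + 19×1 + 11×2 = 120
Proposal D: 19×0 + 13×1 + 14×2 + 15×4 + 19×2 + 11×4 = 183
Proposal E: 19×1 + 13×3 + 14×4 + 15×0 + 19×4 + 11×0 = 190

Proposal A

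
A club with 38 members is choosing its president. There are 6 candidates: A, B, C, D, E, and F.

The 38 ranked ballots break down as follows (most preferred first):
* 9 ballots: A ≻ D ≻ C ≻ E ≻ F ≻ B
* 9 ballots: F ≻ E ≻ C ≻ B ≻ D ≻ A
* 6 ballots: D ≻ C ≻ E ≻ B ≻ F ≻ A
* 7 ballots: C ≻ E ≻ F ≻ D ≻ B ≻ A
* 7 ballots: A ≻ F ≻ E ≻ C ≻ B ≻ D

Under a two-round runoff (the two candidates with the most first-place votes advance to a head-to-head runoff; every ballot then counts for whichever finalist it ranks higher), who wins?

F

Round 1 first-place votes: A 16, B 0, C 7, D 6, E 0, F 9. A and F advance.
Runoff: A is ranked above F on 16 ballots, F above A on 22.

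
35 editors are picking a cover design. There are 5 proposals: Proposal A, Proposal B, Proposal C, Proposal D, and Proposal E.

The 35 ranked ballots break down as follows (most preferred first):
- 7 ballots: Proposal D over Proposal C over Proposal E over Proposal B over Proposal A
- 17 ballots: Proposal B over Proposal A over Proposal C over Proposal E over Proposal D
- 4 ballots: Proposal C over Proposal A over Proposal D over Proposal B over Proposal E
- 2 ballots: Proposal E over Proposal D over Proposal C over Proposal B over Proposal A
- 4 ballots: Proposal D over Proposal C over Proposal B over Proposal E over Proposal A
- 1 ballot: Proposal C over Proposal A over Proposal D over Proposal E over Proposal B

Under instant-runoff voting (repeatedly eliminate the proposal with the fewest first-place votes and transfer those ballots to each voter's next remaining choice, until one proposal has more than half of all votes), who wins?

Proposal D

Round 1: Proposal A 0, Proposal B 17, Proposal C 5, Proposal D 11, Proposal E 2. Proposal A eliminated.
Round 2: Proposal B 17, Proposal C 5, Proposal D 11, Proposal E 2. Proposal E eliminated.
Round 3: Proposal B 17, Proposal C 5, Proposal D 13. Proposal C eliminated.
Round 4: Proposal B 17, Proposal D 18. Proposal D has a majority (≥18).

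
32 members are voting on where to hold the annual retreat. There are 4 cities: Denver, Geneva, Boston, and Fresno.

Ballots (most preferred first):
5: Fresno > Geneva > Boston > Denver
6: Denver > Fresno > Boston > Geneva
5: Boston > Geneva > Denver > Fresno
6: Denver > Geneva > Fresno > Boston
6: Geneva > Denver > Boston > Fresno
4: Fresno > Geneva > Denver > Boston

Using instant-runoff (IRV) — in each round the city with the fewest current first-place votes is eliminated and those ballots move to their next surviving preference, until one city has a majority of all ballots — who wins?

Round 1: Denver 12, Geneva 6, Boston 5, Fresno 9. Boston eliminated.
Round 2: Denver 12, Geneva 11, Fresno 9. Fresno eliminated.
Round 3: Denver 12, Geneva 20. Geneva has a majority (≥17).

Geneva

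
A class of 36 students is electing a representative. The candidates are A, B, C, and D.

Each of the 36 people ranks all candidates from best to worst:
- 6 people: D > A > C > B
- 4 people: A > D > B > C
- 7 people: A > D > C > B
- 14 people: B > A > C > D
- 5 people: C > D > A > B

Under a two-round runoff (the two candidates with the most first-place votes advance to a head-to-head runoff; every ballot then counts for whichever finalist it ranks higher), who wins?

Round 1 first-place votes: A 11, B 14, C 5, D 6. B and A advance.
Runoff: B is ranked above A on 14 ballots, A above B on 22.

A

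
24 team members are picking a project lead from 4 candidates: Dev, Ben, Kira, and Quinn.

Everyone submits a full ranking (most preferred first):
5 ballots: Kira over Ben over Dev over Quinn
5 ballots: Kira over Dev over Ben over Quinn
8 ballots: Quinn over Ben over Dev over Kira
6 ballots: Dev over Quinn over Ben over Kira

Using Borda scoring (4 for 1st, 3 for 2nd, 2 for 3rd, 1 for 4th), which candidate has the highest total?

Dev: 5×2 + 5×3 + 8×2 + 6×4 = 65
Ben: 5×3 + 5×2 + 8×3 + 6×2 = 61
Kira: 5×4 + 5×4 + 8×1 + 6×1 = 54
Quinn: 5×1 + 5×1 + 8×4 + 6×3 = 60

Dev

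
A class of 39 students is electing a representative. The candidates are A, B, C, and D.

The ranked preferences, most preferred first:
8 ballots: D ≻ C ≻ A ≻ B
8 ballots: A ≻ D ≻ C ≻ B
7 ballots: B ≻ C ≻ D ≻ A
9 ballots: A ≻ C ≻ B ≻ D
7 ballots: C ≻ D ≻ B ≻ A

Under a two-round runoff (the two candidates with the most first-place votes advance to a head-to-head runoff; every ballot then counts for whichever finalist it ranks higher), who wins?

Round 1 first-place votes: A 17, B 7, C 7, D 8. A and D advance.
Runoff: A is ranked above D on 17 ballots, D above A on 22.

D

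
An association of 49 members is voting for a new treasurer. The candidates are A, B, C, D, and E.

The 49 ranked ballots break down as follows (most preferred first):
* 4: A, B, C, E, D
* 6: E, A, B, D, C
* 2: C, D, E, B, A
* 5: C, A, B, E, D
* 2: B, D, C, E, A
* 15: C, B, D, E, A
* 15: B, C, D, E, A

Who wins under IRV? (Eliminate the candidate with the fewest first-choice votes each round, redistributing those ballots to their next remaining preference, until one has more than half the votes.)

B

Round 1: A 4, B 17, C 22, D 0, E 6. D eliminated.
Round 2: A 4, B 17, C 22, E 6. A eliminated.
Round 3: B 21, C 22, E 6. E eliminated.
Round 4: B 27, C 22. B has a majority (≥25).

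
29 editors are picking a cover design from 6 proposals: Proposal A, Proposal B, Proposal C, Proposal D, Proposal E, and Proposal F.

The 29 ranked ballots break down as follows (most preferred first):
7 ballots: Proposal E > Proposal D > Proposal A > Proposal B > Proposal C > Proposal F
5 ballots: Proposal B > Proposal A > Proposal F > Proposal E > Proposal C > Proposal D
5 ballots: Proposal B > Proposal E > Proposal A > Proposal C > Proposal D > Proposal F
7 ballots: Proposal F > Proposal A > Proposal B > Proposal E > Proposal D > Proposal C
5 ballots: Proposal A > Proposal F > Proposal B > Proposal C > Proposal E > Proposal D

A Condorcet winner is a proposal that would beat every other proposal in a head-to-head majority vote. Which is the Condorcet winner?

Proposal A

Proposal A vs Proposal B: 19–10
Proposal A vs Proposal C: 29–0
Proposal A vs Proposal D: 22–7
Proposal A vs Proposal E: 17–12
Proposal A vs Proposal F: 22–7
Proposal A beats every other proposal.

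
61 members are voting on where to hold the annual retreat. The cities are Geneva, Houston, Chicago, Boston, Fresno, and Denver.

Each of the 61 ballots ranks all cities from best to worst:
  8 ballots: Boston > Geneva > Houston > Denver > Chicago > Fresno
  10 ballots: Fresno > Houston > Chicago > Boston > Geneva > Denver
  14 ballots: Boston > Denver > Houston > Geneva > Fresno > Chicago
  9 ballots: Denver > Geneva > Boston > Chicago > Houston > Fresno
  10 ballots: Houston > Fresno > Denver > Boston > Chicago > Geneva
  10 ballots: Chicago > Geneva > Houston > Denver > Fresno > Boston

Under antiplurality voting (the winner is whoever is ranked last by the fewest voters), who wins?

Houston

Last-place votes: Geneva 10, Houston 0, Chicago 14, Boston 10, Fresno 17, Denver 10.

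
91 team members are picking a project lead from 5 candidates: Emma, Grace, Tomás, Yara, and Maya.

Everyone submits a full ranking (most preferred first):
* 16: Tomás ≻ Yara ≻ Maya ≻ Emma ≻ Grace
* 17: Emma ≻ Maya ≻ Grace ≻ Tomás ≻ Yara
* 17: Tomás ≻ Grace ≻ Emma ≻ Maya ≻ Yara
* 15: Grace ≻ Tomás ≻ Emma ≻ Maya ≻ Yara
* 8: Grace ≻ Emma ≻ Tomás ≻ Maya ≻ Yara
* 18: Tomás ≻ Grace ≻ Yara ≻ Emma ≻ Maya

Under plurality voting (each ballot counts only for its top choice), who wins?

First-place votes: Emma 17, Grace 23, Tomás 51, Yara 0, Maya 0.

Tomás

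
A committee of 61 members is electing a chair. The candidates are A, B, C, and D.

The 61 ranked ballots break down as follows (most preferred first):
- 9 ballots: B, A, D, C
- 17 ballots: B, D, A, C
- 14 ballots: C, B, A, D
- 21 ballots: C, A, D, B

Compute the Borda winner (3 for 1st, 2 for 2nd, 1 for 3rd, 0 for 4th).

A: 9×2 + 17×1 + 14×1 + 21×2 = 91
B: 9×3 + 17×3 + 14×2 + 21×0 = 106
C: 9×0 + 17×0 + 14×3 + 21×3 = 105
D: 9×1 + 17×2 + 14×0 + 21×1 = 64

B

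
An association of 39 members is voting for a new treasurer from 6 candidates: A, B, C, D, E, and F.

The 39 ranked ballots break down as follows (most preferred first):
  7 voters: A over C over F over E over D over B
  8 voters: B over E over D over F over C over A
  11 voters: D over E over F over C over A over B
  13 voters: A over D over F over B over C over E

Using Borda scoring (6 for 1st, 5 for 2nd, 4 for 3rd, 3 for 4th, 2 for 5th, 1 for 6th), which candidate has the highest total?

A: 7×6 + 8×1 + 11×2 + 13×6 = 150
B: 7×1 + 8×6 + 11×1 + 13×3 = 105
C: 7×5 + 8×2 + 11×3 + 13×2 = 110
D: 7×2 + 8×4 + 11×6 + 13×5 = 177
E: 7×3 + 8×5 + 11×5 + 13×1 = 129
F: 7×4 + 8×3 + 11×4 + 13×4 = 148

D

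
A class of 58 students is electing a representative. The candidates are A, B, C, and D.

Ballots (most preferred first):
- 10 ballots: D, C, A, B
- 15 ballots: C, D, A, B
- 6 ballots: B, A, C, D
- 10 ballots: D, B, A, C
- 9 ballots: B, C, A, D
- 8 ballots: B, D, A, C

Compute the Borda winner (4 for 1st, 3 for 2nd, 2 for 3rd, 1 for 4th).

D

A: 10×2 + 15×2 + 6×3 + 10×2 + 9×2 + 8×2 = 122
B: 10×1 + 15×1 + 6×4 + 10×3 + 9×4 + 8×4 = 147
C: 10×3 + 15×4 + 6×2 + 10×1 + 9×3 + 8×1 = 147
D: 10×4 + 15×3 + 6×1 + 10×4 + 9×1 + 8×3 = 164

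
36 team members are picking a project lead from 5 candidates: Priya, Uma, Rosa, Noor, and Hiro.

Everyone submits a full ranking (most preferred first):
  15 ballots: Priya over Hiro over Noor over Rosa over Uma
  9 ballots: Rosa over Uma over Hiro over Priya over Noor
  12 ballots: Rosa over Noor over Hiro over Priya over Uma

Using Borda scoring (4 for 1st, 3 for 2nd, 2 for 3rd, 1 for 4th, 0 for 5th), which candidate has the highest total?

Priya: 15×4 + 9×1 + 12×1 = 81
Uma: 15×0 + 9×3 + 12×0 = 27
Rosa: 15×1 + 9×4 + 12×4 = 99
Noor: 15×2 + 9×0 + 12×3 = 66
Hiro: 15×3 + 9×2 + 12×2 = 87

Rosa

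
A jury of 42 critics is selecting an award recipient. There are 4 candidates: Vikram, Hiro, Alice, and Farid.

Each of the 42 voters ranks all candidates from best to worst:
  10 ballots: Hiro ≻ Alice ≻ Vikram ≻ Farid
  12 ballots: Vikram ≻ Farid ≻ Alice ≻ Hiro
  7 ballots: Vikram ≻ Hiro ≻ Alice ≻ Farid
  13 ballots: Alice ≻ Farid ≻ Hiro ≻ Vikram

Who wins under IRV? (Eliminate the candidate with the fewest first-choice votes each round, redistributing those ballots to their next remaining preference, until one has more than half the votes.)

Alice

Round 1: Vikram 19, Hiro 10, Alice 13, Farid 0. Farid eliminated.
Round 2: Vikram 19, Hiro 10, Alice 13. Hiro eliminated.
Round 3: Vikram 19, Alice 23. Alice has a majority (≥22).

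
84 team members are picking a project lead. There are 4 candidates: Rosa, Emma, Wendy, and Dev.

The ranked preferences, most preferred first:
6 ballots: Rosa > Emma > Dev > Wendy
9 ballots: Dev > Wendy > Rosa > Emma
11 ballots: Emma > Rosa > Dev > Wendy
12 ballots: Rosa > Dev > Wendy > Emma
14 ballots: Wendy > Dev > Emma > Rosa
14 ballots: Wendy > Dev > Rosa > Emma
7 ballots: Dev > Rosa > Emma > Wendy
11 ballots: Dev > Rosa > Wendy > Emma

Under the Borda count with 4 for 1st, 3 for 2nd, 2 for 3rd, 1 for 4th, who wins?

Dev

Rosa: 6×4 + 9×2 + 11×3 + 12×4 + 14×1 + 14×2 + 7×3 + 11×3 = 219
Emma: 6×3 + 9×1 + 11×4 + 12×1 + 14×2 + 14×1 + 7×2 + 11×1 = 150
Wendy: 6×1 + 9×3 + 11×1 + 12×2 + 14×4 + 14×4 + 7×1 + 11×2 = 209
Dev: 6×2 + 9×4 + 11×2 + 12×3 + 14×3 + 14×3 + 7×4 + 11×4 = 262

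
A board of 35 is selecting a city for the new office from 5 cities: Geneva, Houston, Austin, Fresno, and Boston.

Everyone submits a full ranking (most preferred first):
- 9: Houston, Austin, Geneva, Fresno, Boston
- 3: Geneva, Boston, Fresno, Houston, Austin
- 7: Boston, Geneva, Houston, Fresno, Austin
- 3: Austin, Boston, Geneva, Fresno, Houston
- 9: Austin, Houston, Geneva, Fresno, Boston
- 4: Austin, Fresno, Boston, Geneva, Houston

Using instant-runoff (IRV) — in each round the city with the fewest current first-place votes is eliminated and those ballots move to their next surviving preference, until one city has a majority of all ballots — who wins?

Round 1: Geneva 3, Houston 9, Austin 16, Fresno 0, Boston 7. Fresno eliminated.
Round 2: Geneva 3, Houston 9, Austin 16, Boston 7. Geneva eliminated.
Round 3: Houston 9, Austin 16, Boston 10. Houston eliminated.
Round 4: Austin 25, Boston 10. Austin has a majority (≥18).

Austin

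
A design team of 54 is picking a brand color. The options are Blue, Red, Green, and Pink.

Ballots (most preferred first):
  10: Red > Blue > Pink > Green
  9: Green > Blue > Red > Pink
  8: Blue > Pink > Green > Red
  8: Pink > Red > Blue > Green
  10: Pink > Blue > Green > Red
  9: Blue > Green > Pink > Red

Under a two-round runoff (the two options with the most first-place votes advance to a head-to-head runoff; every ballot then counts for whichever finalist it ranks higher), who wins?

Blue

Round 1 first-place votes: Blue 17, Red 10, Green 9, Pink 18. Pink and Blue advance.
Runoff: Pink is ranked above Blue on 18 ballots, Blue above Pink on 36.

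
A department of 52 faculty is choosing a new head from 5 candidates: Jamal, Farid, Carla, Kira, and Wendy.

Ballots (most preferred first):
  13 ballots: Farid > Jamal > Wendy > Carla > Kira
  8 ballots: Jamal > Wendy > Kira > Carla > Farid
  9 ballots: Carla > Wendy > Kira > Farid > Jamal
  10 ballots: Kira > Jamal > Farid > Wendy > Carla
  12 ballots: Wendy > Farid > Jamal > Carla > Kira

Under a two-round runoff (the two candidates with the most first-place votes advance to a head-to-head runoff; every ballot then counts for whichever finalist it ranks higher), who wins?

Wendy

Round 1 first-place votes: Jamal 8, Farid 13, Carla 9, Kira 10, Wendy 12. Farid and Wendy advance.
Runoff: Farid is ranked above Wendy on 23 ballots, Wendy above Farid on 29.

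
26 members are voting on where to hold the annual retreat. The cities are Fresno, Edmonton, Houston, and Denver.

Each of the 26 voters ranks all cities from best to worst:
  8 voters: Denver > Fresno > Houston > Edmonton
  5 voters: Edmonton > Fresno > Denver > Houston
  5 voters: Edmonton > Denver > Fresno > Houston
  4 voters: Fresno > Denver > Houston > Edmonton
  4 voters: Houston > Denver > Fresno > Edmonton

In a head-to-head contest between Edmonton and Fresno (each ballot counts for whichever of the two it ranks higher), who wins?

Fresno

Edmonton is ranked above Fresno on 10 ballots; Fresno above Edmonton on 16.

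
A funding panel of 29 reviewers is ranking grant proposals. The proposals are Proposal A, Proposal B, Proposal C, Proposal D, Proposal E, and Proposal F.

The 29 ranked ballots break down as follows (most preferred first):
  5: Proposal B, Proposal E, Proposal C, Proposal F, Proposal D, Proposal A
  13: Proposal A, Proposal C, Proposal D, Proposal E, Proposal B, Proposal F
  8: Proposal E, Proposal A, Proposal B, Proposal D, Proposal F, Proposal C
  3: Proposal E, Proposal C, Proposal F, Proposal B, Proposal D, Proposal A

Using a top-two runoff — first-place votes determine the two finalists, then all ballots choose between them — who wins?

Proposal E

Round 1 first-place votes: Proposal A 13, Proposal B 5, Proposal C 0, Proposal D 0, Proposal E 11, Proposal F 0. Proposal A and Proposal E advance.
Runoff: Proposal A is ranked above Proposal E on 13 ballots, Proposal E above Proposal A on 16.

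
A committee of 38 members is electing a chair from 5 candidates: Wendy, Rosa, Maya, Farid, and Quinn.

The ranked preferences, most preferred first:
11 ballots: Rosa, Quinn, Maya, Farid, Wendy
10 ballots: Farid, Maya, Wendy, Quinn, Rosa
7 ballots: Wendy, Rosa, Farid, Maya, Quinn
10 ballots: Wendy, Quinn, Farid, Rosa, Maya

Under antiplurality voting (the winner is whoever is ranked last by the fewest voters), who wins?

Farid

Last-place votes: Wendy 11, Rosa 10, Maya 10, Farid 0, Quinn 7.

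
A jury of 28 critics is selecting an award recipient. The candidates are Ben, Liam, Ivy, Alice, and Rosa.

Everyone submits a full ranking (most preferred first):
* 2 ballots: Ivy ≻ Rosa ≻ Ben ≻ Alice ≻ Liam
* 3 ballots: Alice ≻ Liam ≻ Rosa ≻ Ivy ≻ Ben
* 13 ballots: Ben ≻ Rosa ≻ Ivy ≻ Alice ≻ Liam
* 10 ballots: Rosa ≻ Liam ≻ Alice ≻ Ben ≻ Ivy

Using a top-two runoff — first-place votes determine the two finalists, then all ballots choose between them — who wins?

Rosa

Round 1 first-place votes: Ben 13, Liam 0, Ivy 2, Alice 3, Rosa 10. Ben and Rosa advance.
Runoff: Ben is ranked above Rosa on 13 ballots, Rosa above Ben on 15.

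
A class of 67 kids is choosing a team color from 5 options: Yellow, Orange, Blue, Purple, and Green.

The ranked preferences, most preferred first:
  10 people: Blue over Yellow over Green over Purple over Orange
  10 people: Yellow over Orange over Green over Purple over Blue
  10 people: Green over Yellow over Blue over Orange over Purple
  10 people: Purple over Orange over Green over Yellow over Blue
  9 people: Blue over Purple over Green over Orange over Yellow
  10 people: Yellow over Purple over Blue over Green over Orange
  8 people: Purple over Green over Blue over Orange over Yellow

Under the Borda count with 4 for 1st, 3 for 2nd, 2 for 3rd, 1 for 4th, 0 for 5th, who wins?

Green

Yellow: 10×3 + 10×4 + 10×3 + 10×1 + 9×0 + 10×4 + 8×0 = 150
Orange: 10×0 + 10×3 + 10×1 + 10×3 + 9×1 + 10×0 + 8×1 = 87
Blue: 10×4 + 10×0 + 10×2 + 10×0 + 9×4 + 10×2 + 8×2 = 132
Purple: 10×1 + 10×1 + 10×0 + 10×4 + 9×3 + 10×3 + 8×4 = 149
Green: 10×2 + 10×2 + 10×4 + 10×2 + 9×2 + 10×1 + 8×3 = 152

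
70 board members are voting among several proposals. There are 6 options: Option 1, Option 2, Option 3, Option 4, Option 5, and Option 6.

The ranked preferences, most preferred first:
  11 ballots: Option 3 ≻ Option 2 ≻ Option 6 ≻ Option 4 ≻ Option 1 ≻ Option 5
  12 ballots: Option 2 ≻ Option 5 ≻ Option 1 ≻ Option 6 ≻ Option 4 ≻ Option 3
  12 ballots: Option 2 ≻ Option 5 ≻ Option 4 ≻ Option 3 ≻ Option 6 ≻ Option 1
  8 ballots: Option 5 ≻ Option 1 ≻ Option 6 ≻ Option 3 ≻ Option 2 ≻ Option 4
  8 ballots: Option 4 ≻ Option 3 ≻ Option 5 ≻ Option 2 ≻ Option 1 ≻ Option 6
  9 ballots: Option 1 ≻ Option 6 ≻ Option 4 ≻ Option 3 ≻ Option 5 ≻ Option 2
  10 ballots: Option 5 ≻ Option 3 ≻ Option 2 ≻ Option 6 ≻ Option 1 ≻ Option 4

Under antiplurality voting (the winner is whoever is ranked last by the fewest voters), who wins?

Option 6

Last-place votes: Option 1 12, Option 2 9, Option 3 12, Option 4 18, Option 5 11, Option 6 8.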